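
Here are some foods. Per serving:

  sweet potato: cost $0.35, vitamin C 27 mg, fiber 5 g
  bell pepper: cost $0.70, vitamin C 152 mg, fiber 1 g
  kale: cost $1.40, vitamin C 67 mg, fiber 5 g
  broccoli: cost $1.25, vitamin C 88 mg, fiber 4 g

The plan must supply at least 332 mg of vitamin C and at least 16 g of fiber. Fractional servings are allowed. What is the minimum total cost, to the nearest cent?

With two linear requirements the optimum uses one or two foods; enumerate the corners.
sweet potato only: max(332/27, 16/5) = 12.3 servings → $4.30.
bell pepper only: max(332/152, 16/1) = 16 servings → $11.20.
kale only: max(332/67, 16/5) = 4.955 servings → $6.94.
broccoli only: max(332/88, 16/4) = 4 servings → $5.00.
sweet potato + bell pepper with both tight: 2.865 servings and 1.675 servings → $2.18.
sweet potato + kale: intersection lies outside the first quadrant.
sweet potato + broccoli with both tight: 0.241 servings and 3.699 servings → $4.71.
bell pepper + kale with both tight: 0.8485 servings and 3.03 servings → $4.84.
bell pepper + broccoli: intersection lies outside the first quadrant.
kale + broccoli with both tight: 0.4651 servings and 3.419 servings → $4.92.
So the least-cost plan costs $2.18.

$2.18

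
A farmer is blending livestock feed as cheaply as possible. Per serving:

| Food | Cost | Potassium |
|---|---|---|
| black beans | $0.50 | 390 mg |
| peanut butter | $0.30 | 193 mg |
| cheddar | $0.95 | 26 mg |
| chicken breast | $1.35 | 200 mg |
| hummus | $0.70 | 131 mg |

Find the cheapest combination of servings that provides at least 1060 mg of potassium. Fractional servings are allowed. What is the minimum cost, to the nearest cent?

$1.36

Cost per mg of potassium: black beans $0.0013, peanut butter $0.0016, hummus $0.0053, chicken breast $0.0067, cheddar $0.0365.
With no serving limits, use only black beans: 1060 mg / 390 mg = 2.718 servings × $0.50 = $1.36.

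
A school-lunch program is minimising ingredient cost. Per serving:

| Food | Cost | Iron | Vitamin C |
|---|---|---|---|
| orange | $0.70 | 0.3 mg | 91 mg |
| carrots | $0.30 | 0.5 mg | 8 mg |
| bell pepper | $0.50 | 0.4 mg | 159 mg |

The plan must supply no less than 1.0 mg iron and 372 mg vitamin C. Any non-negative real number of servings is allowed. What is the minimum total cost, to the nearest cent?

Check every corner: each single food scaled to meet both minima, and each pair solved so both constraints bind.
orange only: max(1.0/0.3, 372/91) = 4.088 servings → $2.86.
carrots only: max(1.0/0.5, 372/8) = 46.5 servings → $13.95.
bell pepper only: max(1.0/0.4, 372/159) = 2.5 servings → $1.25.
orange + carrots: intersection lies outside the first quadrant.
orange + bell pepper with both tight: 0.9027 servings and 1.823 servings → $1.54.
carrots + bell pepper with both tight: 0.1337 servings and 2.333 servings → $1.21.
So the least-cost plan costs $1.21.

$1.21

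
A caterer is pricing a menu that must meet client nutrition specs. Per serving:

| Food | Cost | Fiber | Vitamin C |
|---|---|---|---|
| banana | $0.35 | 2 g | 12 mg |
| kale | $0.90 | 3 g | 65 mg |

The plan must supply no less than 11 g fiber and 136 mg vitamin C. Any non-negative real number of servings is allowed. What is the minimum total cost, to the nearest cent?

This is a tiny linear program; its minimum lies at a vertex of the feasible set. List the vertices and price them.
banana only: max(11/2, 136/12) = 11.33 servings → $3.97.
kale only: max(11/3, 136/65) = 3.667 servings → $3.30.
banana + kale with both tight: 3.266 servings and 1.489 servings → $2.48.
So the least-cost plan costs $2.48.

$2.48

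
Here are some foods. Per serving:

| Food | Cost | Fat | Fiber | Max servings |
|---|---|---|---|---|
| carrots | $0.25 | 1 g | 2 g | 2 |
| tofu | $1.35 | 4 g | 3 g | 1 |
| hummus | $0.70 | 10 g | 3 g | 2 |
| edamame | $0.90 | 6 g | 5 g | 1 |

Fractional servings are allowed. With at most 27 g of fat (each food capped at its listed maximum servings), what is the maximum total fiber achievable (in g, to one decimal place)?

Fiber per g fat: carrots 2, edamame 0.8333, tofu 0.75, hummus 0.3.
Take 2 servings of carrots: uses 2 g fat, +4.0 g fiber (running total 4.0 g).
Take 1 serving of edamame: uses 6 g fat, +5.0 g fiber (running total 9.0 g).
Take 1 serving of tofu: uses 4 g fat, +3.0 g fiber (running total 12.0 g).
Take 1.5 servings of hummus: uses 15 g fat, +4.5 g fiber (running total 16.5 g).
Filling greedily by fiber-per-g fat is optimal for one linear limit, giving 16.5 g.

16.5 g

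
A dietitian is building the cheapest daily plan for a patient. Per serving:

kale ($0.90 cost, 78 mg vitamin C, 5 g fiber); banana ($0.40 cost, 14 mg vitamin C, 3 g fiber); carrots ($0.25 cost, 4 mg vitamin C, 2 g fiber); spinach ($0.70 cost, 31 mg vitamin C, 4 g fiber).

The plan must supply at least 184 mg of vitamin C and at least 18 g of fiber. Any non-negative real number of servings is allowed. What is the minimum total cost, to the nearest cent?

$2.83

Two binding constraints pin down two serving amounts, so the optimal mix uses at most two foods. The candidates are each food alone (scaled to the tighter of vitamin C/fiber) and each pair with both constraints tight.
kale only: max(184/78, 18/5) = 3.6 servings → $3.24.
banana only: max(184/14, 18/3) = 13.14 servings → $5.26.
carrots only: max(184/4, 18/2) = 46 servings → $11.50.
spinach only: max(184/31, 18/4) = 5.935 servings → $4.15.
kale + banana with both tight: 1.829 servings and 2.951 servings → $2.83.
kale + carrots with both tight: 2.176 servings and 3.559 servings → $2.85.
kale + spinach with both tight: 1.134 servings and 3.083 servings → $3.18.
banana + carrots: intersection lies outside the first quadrant.
banana + spinach: intersection lies outside the first quadrant.
carrots + spinach: the both-tight solution has a negative serving — not a feasible corner.
The minimum over all feasible corners is $2.83.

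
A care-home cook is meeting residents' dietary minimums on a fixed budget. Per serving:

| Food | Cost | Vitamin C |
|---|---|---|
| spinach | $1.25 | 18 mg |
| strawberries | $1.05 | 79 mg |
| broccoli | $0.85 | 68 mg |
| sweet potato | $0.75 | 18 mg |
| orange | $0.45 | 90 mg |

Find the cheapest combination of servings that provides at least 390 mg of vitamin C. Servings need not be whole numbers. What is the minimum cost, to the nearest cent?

$1.95

Cost per mg of vitamin C: orange $0.0050, broccoli $0.0125, strawberries $0.0133, sweet potato $0.0417, spinach $0.0694.
With no serving limits, use only orange: 390 mg / 90 mg = 4.333 servings × $0.45 = $1.95.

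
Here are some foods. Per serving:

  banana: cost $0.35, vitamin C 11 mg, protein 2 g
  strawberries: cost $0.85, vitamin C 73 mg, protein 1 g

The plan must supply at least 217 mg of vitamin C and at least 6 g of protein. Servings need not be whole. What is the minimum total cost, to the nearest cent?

Minimising a linear cost over {vitamin C ≥ 217, protein ≥ 6, servings ≥ 0} — the optimum is at a vertex, using one or two foods.
banana only: max(217/11, 6/2) = 19.73 servings → $6.90.
strawberries only: max(217/73, 6/1) = 6 servings → $5.10.
banana + strawberries with both tight: 1.637 servings and 2.726 servings → $2.89.
So the least-cost plan costs $2.89.

$2.89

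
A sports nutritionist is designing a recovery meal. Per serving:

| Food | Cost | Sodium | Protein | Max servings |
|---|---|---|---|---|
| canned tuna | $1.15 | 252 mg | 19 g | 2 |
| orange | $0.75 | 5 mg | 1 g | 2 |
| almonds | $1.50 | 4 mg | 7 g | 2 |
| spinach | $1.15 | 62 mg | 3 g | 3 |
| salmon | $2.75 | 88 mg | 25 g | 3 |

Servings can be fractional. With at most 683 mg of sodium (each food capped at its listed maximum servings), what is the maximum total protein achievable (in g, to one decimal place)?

Protein per mg sodium: almonds 1.75, salmon 0.2841, orange 0.2, canned tuna 0.0754, spinach 0.04839.
Take 2 servings of almonds: uses 8 mg sodium, +14.0 g protein (running total 14.0 g).
Take 3 servings of salmon: uses 264 mg sodium, +75.0 g protein (running total 89.0 g).
Take 2 servings of orange: uses 10 mg sodium, +2.0 g protein (running total 91.0 g).
Take 1.591 servings of canned tuna: uses 401 mg sodium, +30.2 g protein (running total 121.2 g).
Greedy by best ratio exhausts the sodium allowance optimally: 121.2 g.

121.2 g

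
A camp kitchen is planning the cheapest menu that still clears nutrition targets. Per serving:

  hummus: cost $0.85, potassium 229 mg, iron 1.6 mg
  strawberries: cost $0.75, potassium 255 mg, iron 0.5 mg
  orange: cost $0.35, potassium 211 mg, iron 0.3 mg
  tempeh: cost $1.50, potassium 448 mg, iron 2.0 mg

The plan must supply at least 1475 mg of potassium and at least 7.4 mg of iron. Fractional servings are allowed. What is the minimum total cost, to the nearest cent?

hummus only: max(1475/229, 7.4/1.6) = 6.441 servings → $5.47.
strawberries only: max(1475/255, 7.4/0.5) = 14.8 servings → $11.10.
orange only: max(1475/211, 7.4/0.3) = 24.67 servings → $8.63.
tempeh only: max(1475/448, 7.4/2.0) = 3.7 servings → $5.55.
hummus + strawberries with both tight: 3.917 servings and 2.267 servings → $5.03.
hummus + orange with both tight: 4.161 servings and 2.475 servings → $4.40.
hummus + tempeh with both tight: 1.411 servings and 2.571 servings → $5.06.
strawberries + orange: intersection lies outside the first quadrant.
strawberries + tempeh: intersection lies outside the first quadrant.
orange + tempeh with both targets exact would need a negative amount; discard.
Cheapest feasible corner: $4.40.

$4.40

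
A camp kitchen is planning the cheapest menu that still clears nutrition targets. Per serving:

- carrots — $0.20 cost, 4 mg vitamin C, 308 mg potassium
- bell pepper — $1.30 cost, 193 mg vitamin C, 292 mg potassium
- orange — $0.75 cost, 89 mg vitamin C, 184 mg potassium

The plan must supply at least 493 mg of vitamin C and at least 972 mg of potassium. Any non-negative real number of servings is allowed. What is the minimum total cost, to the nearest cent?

$3.45

With two linear requirements the optimum uses one or two foods; enumerate the corners.
carrots only: max(493/4, 972/308) = 123.2 servings → $24.65.
bell pepper only: max(493/193, 972/292) = 3.329 servings → $4.33.
orange only: max(493/89, 972/184) = 5.539 servings → $4.15.
carrots + bell pepper with both tight: 0.7489 servings and 2.539 servings → $3.45.
carrots + orange with both targets exact would need a negative amount; discard.
bell pepper + orange with both tight: 0.4414 servings and 4.582 servings → $4.01.
The minimum over all feasible corners is $3.45.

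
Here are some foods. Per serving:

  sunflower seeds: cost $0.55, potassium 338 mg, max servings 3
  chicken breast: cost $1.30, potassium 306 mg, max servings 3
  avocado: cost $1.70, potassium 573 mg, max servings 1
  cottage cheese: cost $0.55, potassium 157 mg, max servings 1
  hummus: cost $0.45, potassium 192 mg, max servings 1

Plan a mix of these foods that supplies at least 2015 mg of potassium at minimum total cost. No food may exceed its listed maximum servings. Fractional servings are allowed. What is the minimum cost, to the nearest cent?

$4.69

Cost per mg of potassium: sunflower seeds $0.0016, hummus $0.0023, avocado $0.0030, cottage cheese $0.0035, chicken breast $0.0042.
Take 3 servings of sunflower seeds: +1014.0 mg potassium for $1.65 (total $1.65, still need 1001.0 mg).
Take 1 serving of hummus: +192.0 mg potassium for $0.45 (total $2.10, still need 809.0 mg).
Take 1 serving of avocado: +573.0 mg potassium for $1.70 (total $3.80, still need 236.0 mg).
Take 1 serving of cottage cheese: +157.0 mg potassium for $0.55 (total $4.35, still need 79.0 mg).
Take 0.2582 servings of chicken breast: +79.0 mg potassium for $0.34 (total $4.69, still need 0.0 mg).
Filling from the cheapest source first is optimal under one linear minimum: $4.69.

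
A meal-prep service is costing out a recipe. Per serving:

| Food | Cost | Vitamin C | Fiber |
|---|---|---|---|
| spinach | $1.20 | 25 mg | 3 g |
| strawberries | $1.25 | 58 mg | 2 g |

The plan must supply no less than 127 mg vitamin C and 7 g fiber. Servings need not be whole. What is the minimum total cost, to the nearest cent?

With two linear requirements the optimum uses one or two foods; enumerate the corners.
spinach only: max(127/25, 7/3) = 5.08 servings → $6.10.
strawberries only: max(127/58, 7/2) = 3.5 servings → $4.38.
spinach + strawberries with both tight: 1.226 servings and 1.661 servings → $3.55.
The minimum over all feasible corners is $3.55.

$3.55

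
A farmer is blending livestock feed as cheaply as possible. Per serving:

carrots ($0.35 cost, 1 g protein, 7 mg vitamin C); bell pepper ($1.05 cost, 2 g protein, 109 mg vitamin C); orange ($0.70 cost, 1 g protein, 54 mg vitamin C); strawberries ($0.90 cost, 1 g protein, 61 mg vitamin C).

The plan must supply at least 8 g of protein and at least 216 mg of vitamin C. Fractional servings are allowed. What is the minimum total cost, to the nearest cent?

$3.39

Two binding constraints pin down two serving amounts, so the optimal mix uses at most two foods. The candidates are each food alone (scaled to the tighter of protein/vitamin C) and each pair with both constraints tight.
carrots only: max(8/1, 216/7) = 30.86 servings → $10.80.
bell pepper only: max(8/2, 216/109) = 4 servings → $4.20.
orange only: max(8/1, 216/54) = 8 servings → $5.60.
strawberries only: max(8/1, 216/61) = 8 servings → $7.20.
carrots + bell pepper with both tight: 4.632 servings and 1.684 servings → $3.39.
carrots + orange with both tight: 4.596 servings and 3.404 servings → $3.99.
carrots + strawberries with both tight: 5.037 servings and 2.963 servings → $4.43.
bell pepper + orange: intersection lies outside the first quadrant.
bell pepper + strawberries with both targets exact would need a negative amount; discard.
orange + strawberries: intersection lies outside the first quadrant.
The minimum over all feasible corners is $3.39.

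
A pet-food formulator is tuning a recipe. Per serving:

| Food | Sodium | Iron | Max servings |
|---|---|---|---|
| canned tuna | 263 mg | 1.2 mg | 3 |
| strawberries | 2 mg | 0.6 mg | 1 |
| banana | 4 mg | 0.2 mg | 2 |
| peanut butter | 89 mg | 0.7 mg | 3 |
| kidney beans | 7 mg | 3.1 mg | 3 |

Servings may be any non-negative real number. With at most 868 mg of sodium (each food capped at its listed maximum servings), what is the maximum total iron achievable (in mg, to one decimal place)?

Iron per mg sodium: kidney beans 0.4429, strawberries 0.3, banana 0.05, peanut butter 0.007865, canned tuna 0.004563.
Take 3 servings of kidney beans: uses 21 mg sodium, +9.3 mg iron (running total 9.3 mg).
Take 1 serving of strawberries: uses 2 mg sodium, +0.6 mg iron (running total 9.9 mg).
Take 2 servings of banana: uses 8 mg sodium, +0.4 mg iron (running total 10.3 mg).
Take 3 servings of peanut butter: uses 267 mg sodium, +2.1 mg iron (running total 12.4 mg).
Take 2.167 servings of canned tuna: uses 570 mg sodium, +2.6 mg iron (running total 15.0 mg).
Greedy by best ratio exhausts the sodium allowance optimally: 15.0 mg.

15.0 mg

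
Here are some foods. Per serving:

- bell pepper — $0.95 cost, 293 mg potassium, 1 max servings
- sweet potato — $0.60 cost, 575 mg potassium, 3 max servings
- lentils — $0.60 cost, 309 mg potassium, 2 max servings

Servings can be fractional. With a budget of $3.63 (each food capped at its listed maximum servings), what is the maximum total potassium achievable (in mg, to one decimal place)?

2537.3 mg

Potassium per dollar: sweet potato 958.3, lentils 515, bell pepper 308.4.
Take 3 servings of sweet potato: spends $1.80, +1725.0 mg potassium (running total 1725.0 mg).
Take 2 servings of lentils: spends $1.20, +618.0 mg potassium (running total 2343.0 mg).
Take 0.6632 servings of bell pepper: spends $0.63, +194.3 mg potassium (running total 2537.3 mg).
Filling greedily by potassium-per-dollar is optimal for one linear limit, giving 2537.3 mg.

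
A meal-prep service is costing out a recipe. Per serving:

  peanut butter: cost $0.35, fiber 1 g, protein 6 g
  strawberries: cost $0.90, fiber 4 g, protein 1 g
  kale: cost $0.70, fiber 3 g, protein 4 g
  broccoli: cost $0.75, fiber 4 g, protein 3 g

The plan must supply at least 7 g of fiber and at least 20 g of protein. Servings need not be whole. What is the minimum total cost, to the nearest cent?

With two linear requirements the optimum uses one or two foods; enumerate the corners.
peanut butter only: max(7/1, 20/6) = 7 servings → $2.45.
strawberries only: max(7/4, 20/1) = 20 servings → $18.00.
kale only: max(7/3, 20/4) = 5 servings → $3.50.
broccoli only: max(7/4, 20/3) = 6.667 servings → $5.00.
peanut butter + strawberries with both tight: 3.174 servings and 0.9565 servings → $1.97.
peanut butter + kale with both tight: 2.286 servings and 1.571 servings → $1.90.
peanut butter + broccoli with both tight: 2.81 servings and 1.048 servings → $1.77.
strawberries + kale: the both-tight solution has a negative serving — not a feasible corner.
strawberries + broccoli: the both-tight solution has a negative serving — not a feasible corner.
kale + broccoli with both targets exact would need a negative amount; discard.
So the least-cost plan costs $1.77.

$1.77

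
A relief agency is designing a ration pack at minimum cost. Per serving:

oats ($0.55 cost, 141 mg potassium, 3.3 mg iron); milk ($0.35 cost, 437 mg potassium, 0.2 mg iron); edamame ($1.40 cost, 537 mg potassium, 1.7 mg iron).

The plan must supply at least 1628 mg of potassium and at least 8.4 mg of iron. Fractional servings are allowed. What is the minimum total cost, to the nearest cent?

oats only: max(1628/141, 8.4/3.3) = 11.55 servings → $6.35.
milk only: max(1628/437, 8.4/0.2) = 42 servings → $14.70.
edamame only: max(1628/537, 8.4/1.7) = 4.941 servings → $6.92.
oats + milk with both tight: 2.366 servings and 2.962 servings → $2.34.
oats + edamame with both tight: 1.138 servings and 2.733 servings → $4.45.
milk + edamame: the both-tight solution has a negative serving — not a feasible corner.
So the least-cost plan costs $2.34.

$2.34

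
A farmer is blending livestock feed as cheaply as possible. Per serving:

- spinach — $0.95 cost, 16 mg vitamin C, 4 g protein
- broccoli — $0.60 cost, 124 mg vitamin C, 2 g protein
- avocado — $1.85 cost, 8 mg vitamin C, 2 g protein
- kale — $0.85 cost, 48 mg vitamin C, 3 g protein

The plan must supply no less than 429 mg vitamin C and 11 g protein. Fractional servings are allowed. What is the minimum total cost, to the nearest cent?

Check every corner: each single food scaled to meet both minima, and each pair solved so both constraints bind.
spinach only: max(429/16, 11/4) = 26.81 servings → $25.47.
broccoli only: max(429/124, 11/2) = 5.5 servings → $3.30.
avocado only: max(429/8, 11/2) = 53.62 servings → $99.21.
kale only: max(429/48, 11/3) = 8.938 servings → $7.60.
spinach + broccoli with both tight: 1.091 servings and 3.319 servings → $3.03.
spinach + avocado (both tight): parallel constraints — no distinct corner.
spinach + kale with both targets exact would need a negative amount; discard.
broccoli + avocado with both tight: 3.319 servings and 2.181 servings → $6.03.
broccoli + kale with both tight: 2.75 servings and 1.833 servings → $3.21.
avocado + kale with both targets exact would need a negative amount; discard.
Cheapest feasible corner: $3.03.

$3.03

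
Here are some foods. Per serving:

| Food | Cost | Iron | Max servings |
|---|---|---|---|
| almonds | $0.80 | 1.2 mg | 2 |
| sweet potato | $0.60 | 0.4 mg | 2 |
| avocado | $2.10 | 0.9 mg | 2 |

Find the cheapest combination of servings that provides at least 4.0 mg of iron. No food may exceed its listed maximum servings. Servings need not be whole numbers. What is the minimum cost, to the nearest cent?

$4.67

Cost per mg of iron: almonds $0.6667, sweet potato $1.5000, avocado $2.3333.
Take 2 servings of almonds: +2.4 mg iron for $1.60 (total $1.60, still need 1.6 mg).
Take 2 servings of sweet potato: +0.8 mg iron for $1.20 (total $2.80, still need 0.8 mg).
Take 0.8889 servings of avocado: +0.8 mg iron for $1.87 (total $4.67, still need 0.0 mg).
Greedy by cheapest-per-mg is optimal for a single linear constraint, so the minimum cost is $4.67.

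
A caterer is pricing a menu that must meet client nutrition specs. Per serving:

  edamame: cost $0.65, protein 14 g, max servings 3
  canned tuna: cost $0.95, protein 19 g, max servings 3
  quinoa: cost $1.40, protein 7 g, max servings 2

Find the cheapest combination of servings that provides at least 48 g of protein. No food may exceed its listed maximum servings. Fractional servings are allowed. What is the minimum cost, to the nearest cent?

$2.25

Cost per g of protein: edamame $0.0464, canned tuna $0.0500, quinoa $0.2000.
Take 3 servings of edamame: +42.0 g protein for $1.95 (total $1.95, still need 6.0 g).
Take 0.3158 servings of canned tuna: +6.0 g protein for $0.30 (total $2.25, still need 0.0 g).
Filling from the cheapest source first is optimal under one linear minimum: $2.25.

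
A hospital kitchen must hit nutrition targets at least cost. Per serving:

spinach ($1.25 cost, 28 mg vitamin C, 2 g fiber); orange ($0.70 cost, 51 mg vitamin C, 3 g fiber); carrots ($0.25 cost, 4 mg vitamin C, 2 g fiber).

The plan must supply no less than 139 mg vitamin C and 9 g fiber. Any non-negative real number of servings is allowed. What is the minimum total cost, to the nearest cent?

$2.00

This is a tiny linear program; its minimum lies at a vertex of the feasible set. List the vertices and price them.
spinach only: max(139/28, 9/2) = 4.964 servings → $6.21.
orange only: max(139/51, 9/3) = 3 servings → $2.10.
carrots only: max(139/4, 9/2) = 34.75 servings → $8.69.
spinach + orange with both tight: 2.333 servings and 1.444 servings → $3.93.
spinach + carrots: intersection lies outside the first quadrant.
orange + carrots with both tight: 2.689 servings and 0.4667 servings → $2.00.
So the least-cost plan costs $2.00.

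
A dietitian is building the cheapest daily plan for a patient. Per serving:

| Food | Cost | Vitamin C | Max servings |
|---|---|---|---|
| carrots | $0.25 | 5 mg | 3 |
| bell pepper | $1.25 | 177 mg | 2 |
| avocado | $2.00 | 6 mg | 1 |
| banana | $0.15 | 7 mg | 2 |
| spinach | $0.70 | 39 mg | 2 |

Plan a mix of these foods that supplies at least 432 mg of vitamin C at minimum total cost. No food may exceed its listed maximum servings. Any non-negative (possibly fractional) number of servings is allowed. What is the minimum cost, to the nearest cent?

Cost per mg of vitamin C: bell pepper $0.0071, spinach $0.0179, banana $0.0214, carrots $0.0500, avocado $0.3333.
Take 2 servings of bell pepper: +354.0 mg vitamin C for $2.50 (total $2.50, still need 78.0 mg).
Take 2 servings of spinach: +78.0 mg vitamin C for $1.40 (total $3.90, still need 0.0 mg).
Filling from the cheapest source first is optimal under one linear minimum: $3.90.

$3.90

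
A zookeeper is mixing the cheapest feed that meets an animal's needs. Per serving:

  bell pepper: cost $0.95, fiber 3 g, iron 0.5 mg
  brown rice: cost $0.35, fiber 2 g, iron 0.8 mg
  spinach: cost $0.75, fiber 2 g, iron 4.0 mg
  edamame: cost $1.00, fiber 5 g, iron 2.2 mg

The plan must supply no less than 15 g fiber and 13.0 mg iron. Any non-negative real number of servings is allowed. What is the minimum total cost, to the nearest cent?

$3.50

Two binding constraints pin down two serving amounts, so the optimal mix uses at most two foods. The candidates are each food alone (scaled to the tighter of fiber/iron) and each pair with both constraints tight.
bell pepper only: max(15/3, 13.0/0.5) = 26 servings → $24.70.
brown rice only: max(15/2, 13.0/0.8) = 16.25 servings → $5.69.
spinach only: max(15/2, 13.0/4.0) = 7.5 servings → $5.62.
edamame only: max(15/5, 13.0/2.2) = 5.909 servings → $5.91.
bell pepper + brown rice: the both-tight solution has a negative serving — not a feasible corner.
bell pepper + spinach with both tight: 3.091 servings and 2.864 servings → $5.08.
bell pepper + edamame: the both-tight solution has a negative serving — not a feasible corner.
brown rice + spinach with both tight: 5.312 servings and 2.188 servings → $3.50.
brown rice + edamame: the both-tight solution has a negative serving — not a feasible corner.
spinach + edamame with both tight: 2.051 servings and 2.179 servings → $3.72.
Cheapest feasible corner: $3.50.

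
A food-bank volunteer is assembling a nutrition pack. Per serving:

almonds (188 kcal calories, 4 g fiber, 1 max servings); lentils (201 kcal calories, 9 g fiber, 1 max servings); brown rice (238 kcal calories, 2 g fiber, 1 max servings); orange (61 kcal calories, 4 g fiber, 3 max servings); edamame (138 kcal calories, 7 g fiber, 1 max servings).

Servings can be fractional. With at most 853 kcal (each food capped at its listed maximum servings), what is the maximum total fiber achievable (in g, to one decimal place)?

Fiber per kcal: orange 0.06557, edamame 0.05072, lentils 0.04478, almonds 0.02128, brown rice 0.008403.
Take 3 servings of orange: uses 183 kcal, +12.0 g fiber (running total 12.0 g).
Take 1 serving of edamame: uses 138 kcal, +7.0 g fiber (running total 19.0 g).
Take 1 serving of lentils: uses 201 kcal, +9.0 g fiber (running total 28.0 g).
Take 1 serving of almonds: uses 188 kcal, +4.0 g fiber (running total 32.0 g).
Take 0.6008 servings of brown rice: uses 143 kcal, +1.2 g fiber (running total 33.2 g).
Greedy by best ratio exhausts the calories allowance optimally: 33.2 g.

33.2 g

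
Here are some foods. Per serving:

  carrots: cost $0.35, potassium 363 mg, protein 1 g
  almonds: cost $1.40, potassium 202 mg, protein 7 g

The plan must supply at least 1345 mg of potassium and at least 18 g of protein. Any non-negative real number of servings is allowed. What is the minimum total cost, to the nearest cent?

With two linear requirements the optimum uses one or two foods; enumerate the corners.
carrots only: max(1345/363, 18/1) = 18 servings → $6.30.
almonds only: max(1345/202, 18/7) = 6.658 servings → $9.32.
carrots + almonds with both tight: 2.471 servings and 2.218 servings → $3.97.
So the least-cost plan costs $3.97.

$3.97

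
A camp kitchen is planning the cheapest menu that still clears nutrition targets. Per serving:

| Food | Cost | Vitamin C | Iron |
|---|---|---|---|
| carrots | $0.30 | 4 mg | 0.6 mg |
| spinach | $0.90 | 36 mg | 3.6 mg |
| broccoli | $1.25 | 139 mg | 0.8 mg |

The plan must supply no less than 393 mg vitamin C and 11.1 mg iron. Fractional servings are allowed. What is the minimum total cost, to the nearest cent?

$5.04

For a min-cost LP with two ≥-constraints, a basic feasible solution has at most two positive variables.
carrots only: max(393/4, 11.1/0.6) = 98.25 servings → $29.48.
spinach only: max(393/36, 11.1/3.6) = 10.92 servings → $9.82.
broccoli only: max(393/139, 11.1/0.8) = 13.88 servings → $17.34.
carrots + spinach: intersection lies outside the first quadrant.
carrots + broccoli with both tight: 15.32 servings and 2.387 servings → $7.58.
spinach + broccoli with both tight: 2.605 servings and 2.153 servings → $5.04.
The minimum over all feasible corners is $5.04.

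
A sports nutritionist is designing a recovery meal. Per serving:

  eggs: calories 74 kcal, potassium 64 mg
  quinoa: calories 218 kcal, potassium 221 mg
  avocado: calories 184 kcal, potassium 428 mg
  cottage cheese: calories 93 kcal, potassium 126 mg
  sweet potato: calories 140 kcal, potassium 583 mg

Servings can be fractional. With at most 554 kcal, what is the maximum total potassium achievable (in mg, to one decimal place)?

Potassium per kcal: sweet potato 4.164, avocado 2.326, cottage cheese 1.355, quinoa 1.014, eggs 0.8649.
With no serving limits, spend the whole calories allowance on sweet potato: 554 kcal / 140 kcal × 583 mg = 2307.0 mg.

2307.0 mg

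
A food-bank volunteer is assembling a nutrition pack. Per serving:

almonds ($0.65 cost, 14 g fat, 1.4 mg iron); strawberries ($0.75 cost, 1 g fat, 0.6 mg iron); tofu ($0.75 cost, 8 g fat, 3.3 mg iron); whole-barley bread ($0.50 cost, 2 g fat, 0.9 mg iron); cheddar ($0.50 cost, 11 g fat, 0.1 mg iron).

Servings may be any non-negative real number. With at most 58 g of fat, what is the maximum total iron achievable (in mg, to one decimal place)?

Iron per g fat: strawberries 0.6, whole-barley bread 0.45, tofu 0.4125, almonds 0.1, cheddar 0.009091.
With no serving limits, spend the whole fat allowance on strawberries: 58 g / 1 g × 0.6 mg = 34.8 mg.

34.8 mg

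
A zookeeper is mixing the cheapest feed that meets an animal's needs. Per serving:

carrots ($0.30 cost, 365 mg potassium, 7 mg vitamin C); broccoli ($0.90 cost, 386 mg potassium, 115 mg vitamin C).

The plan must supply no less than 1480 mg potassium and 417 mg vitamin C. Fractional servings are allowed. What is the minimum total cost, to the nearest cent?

carrots only: max(1480/365, 417/7) = 59.57 servings → $17.87.
broccoli only: max(1480/386, 417/115) = 3.834 servings → $3.45.
carrots + broccoli with both tight: 0.2352 servings and 3.612 servings → $3.32.
So the least-cost plan costs $3.32.

$3.32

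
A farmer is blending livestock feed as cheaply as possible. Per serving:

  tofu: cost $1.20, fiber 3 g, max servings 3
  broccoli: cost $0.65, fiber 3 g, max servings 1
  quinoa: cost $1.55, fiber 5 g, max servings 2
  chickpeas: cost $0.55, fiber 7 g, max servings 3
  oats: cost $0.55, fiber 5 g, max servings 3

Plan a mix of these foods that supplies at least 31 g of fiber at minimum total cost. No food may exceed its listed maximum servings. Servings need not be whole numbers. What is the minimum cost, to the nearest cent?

$2.75

Cost per g of fiber: chickpeas $0.0786, oats $0.1100, broccoli $0.2167, quinoa $0.3100, tofu $0.4000.
Take 3 servings of chickpeas: +21.0 g fiber for $1.65 (total $1.65, still need 10.0 g).
Take 2 servings of oats: +10.0 g fiber for $1.10 (total $2.75, still need 0.0 g).
Greedy by cheapest-per-g is optimal for a single linear constraint, so the minimum cost is $2.75.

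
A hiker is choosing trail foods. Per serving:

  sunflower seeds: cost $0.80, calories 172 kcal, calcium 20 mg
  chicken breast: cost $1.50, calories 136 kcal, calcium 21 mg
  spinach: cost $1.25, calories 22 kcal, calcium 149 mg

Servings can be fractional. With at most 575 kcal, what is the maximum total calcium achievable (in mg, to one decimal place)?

3894.3 mg

Calcium per kcal: spinach 6.773, chicken breast 0.1544, sunflower seeds 0.1163.
With no serving limits, spend the whole calories allowance on spinach: 575 kcal / 22 kcal × 149 mg = 3894.3 mg.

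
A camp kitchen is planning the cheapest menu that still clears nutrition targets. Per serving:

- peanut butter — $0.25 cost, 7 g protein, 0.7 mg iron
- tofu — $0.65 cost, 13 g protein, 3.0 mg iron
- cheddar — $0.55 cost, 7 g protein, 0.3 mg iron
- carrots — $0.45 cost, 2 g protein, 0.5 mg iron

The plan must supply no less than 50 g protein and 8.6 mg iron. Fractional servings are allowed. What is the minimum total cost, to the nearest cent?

With two linear requirements the optimum uses one or two foods; enumerate the corners.
peanut butter only: max(50/7, 8.6/0.7) = 12.29 servings → $3.07.
tofu only: max(50/13, 8.6/3.0) = 3.846 servings → $2.50.
cheddar only: max(50/7, 8.6/0.3) = 28.67 servings → $15.77.
carrots only: max(50/2, 8.6/0.5) = 25 servings → $11.25.
peanut butter + tofu with both tight: 3.21 servings and 2.118 servings → $2.18.
peanut butter + cheddar: the both-tight solution has a negative serving — not a feasible corner.
peanut butter + carrots with both tight: 3.714 servings and 12 servings → $6.33.
tofu + cheddar with both tight: 2.643 servings and 2.234 servings → $2.95.
tofu + carrots with both targets exact would need a negative amount; discard.
cheddar + carrots with both tight: 2.69 servings and 15.59 servings → $8.49.
The minimum over all feasible corners is $2.18.

$2.18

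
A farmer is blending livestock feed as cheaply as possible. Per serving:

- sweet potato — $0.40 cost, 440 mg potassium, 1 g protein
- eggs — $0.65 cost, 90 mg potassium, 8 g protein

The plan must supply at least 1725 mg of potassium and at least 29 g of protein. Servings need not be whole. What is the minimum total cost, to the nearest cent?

With two linear requirements the optimum uses one or two foods; enumerate the corners.
sweet potato only: max(1725/440, 29/1) = 29 servings → $11.60.
eggs only: max(1725/90, 29/8) = 19.17 servings → $12.46.
sweet potato + eggs with both tight: 3.262 servings and 3.217 servings → $3.40.
So the least-cost plan costs $3.40.

$3.40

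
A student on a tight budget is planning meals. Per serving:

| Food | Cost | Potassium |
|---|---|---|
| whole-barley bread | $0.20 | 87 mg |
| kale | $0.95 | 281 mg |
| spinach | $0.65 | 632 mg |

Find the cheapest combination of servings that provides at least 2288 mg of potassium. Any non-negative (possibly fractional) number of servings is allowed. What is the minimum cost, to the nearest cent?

Cost per mg of potassium: spinach $0.0010, whole-barley bread $0.0023, kale $0.0034.
With no serving limits, use only spinach: 2288 mg / 632 mg = 3.62 servings × $0.65 = $2.35.

$2.35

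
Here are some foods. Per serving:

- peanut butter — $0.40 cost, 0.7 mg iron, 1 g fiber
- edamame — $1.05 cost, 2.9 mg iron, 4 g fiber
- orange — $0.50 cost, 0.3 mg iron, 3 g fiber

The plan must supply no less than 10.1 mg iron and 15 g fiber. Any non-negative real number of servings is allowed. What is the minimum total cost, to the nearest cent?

At the optimum either one food covers both requirements or two foods hit both targets exactly; no other combination can be cheaper.
peanut butter only: max(10.1/0.7, 15/1) = 15 servings → $6.00.
edamame only: max(10.1/2.9, 15/4) = 3.75 servings → $3.94.
orange only: max(10.1/0.3, 15/3) = 33.67 servings → $16.83.
peanut butter + edamame: intersection lies outside the first quadrant.
peanut butter + orange with both tight: 14.33 servings and 0.2222 servings → $5.84.
edamame + orange with both tight: 3.44 servings and 0.4133 servings → $3.82.
Cheapest feasible corner: $3.82.

$3.82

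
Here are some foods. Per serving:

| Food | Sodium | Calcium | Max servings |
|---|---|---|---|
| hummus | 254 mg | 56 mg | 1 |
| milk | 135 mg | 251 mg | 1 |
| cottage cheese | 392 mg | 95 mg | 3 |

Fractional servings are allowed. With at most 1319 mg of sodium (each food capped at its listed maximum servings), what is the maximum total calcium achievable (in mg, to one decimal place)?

Calcium per mg sodium: milk 1.859, cottage cheese 0.2423, hummus 0.2205.
Take 1 serving of milk: uses 135 mg sodium, +251.0 mg calcium (running total 251.0 mg).
Take 3 servings of cottage cheese: uses 1176 mg sodium, +285.0 mg calcium (running total 536.0 mg).
Take 0.0315 servings of hummus: uses 8 mg sodium, +1.8 mg calcium (running total 537.8 mg).
Filling greedily by calcium-per-mg sodium is optimal for one linear limit, giving 537.8 mg.

537.8 mg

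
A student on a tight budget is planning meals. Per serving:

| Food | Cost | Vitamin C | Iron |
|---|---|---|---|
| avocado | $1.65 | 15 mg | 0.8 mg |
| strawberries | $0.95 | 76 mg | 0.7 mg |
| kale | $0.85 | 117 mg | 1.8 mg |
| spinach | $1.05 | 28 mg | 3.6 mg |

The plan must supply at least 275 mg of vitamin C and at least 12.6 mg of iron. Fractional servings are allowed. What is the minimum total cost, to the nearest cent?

$4.23

avocado only: max(275/15, 12.6/0.8) = 18.33 servings → $30.25.
strawberries only: max(275/76, 12.6/0.7) = 18 servings → $17.10.
kale only: max(275/117, 12.6/1.8) = 7 servings → $5.95.
spinach only: max(275/28, 12.6/3.6) = 9.821 servings → $10.31.
avocado + strawberries with both tight: 15.21 servings and 0.6163 servings → $25.68.
avocado + kale with both tight: 14.7 servings and 0.4655 servings → $24.66.
avocado + spinach with both targets exact would need a negative amount; discard.
strawberries + kale with both targets exact would need a negative amount; discard.
strawberries + spinach with both tight: 2.509 servings and 3.012 servings → $5.55.
kale + spinach with both tight: 1.718 servings and 2.641 servings → $4.23.
The minimum over all feasible corners is $4.23.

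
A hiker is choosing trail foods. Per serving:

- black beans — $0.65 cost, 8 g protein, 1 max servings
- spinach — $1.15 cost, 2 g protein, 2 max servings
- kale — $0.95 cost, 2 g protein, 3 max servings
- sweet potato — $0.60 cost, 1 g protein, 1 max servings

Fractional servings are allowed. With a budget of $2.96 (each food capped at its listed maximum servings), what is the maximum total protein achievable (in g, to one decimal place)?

12.9 g

Protein per dollar: black beans 12.31, kale 2.105, spinach 1.739, sweet potato 1.667.
Take 1 serving of black beans: spends $0.65, +8.0 g protein (running total 8.0 g).
Take 2.432 servings of kale: spends $2.31, +4.9 g protein (running total 12.9 g).
Greedy by best ratio exhausts the cost allowance optimally: 12.9 g.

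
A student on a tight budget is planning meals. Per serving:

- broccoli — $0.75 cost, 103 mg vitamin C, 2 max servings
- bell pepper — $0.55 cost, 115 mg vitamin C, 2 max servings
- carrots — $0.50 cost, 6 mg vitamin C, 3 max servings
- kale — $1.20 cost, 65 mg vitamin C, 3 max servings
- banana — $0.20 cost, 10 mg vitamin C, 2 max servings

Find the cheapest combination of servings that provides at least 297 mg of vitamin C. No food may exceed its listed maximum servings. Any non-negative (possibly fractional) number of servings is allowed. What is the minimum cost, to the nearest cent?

Cost per mg of vitamin C: bell pepper $0.0048, broccoli $0.0073, kale $0.0185, banana $0.0200, carrots $0.0833.
Take 2 servings of bell pepper: +230.0 mg vitamin C for $1.10 (total $1.10, still need 67.0 mg).
Take 0.6505 servings of broccoli: +67.0 mg vitamin C for $0.49 (total $1.59, still need 0.0 mg).
Greedy by cheapest-per-mg is optimal for a single linear constraint, so the minimum cost is $1.59.

$1.59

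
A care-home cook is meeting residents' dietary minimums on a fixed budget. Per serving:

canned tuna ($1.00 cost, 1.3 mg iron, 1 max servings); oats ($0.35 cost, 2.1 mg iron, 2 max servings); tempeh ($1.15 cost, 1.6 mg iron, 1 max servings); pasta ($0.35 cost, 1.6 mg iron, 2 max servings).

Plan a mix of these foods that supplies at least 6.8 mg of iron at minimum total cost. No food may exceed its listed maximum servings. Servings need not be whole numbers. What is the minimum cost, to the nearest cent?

$1.27

Cost per mg of iron: oats $0.1667, pasta $0.2188, tempeh $0.7188, canned tuna $0.7692.
Take 2 servings of oats: +4.2 mg iron for $0.70 (total $0.70, still need 2.6 mg).
Take 1.625 servings of pasta: +2.6 mg iron for $0.57 (total $1.27, still need 0.0 mg).
Filling from the cheapest source first is optimal under one linear minimum: $1.27.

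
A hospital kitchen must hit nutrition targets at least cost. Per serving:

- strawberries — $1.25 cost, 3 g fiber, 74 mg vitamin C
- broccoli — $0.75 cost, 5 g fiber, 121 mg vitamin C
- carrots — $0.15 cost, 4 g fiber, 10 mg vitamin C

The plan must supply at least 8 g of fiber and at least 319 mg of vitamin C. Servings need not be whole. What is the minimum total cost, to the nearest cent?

At the optimum either one food covers both requirements or two foods hit both targets exactly; no other combination can be cheaper.
strawberries only: max(8/3, 319/74) = 4.311 servings → $5.39.
broccoli only: max(8/5, 319/121) = 2.636 servings → $1.98.
carrots only: max(8/4, 319/10) = 31.9 servings → $4.79.
strawberries + broccoli: the both-tight solution has a negative serving — not a feasible corner.
strawberries + carrots with both targets exact would need a negative amount; discard.
broccoli + carrots: the both-tight solution has a negative serving — not a feasible corner.
Cheapest feasible corner: $1.98.

$1.98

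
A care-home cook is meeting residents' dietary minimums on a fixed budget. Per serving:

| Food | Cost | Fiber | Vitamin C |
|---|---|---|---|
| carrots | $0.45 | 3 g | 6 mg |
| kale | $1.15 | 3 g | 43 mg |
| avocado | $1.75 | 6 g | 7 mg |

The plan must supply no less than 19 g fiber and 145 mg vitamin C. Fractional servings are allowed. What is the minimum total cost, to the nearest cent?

$4.87

carrots only: max(19/3, 145/6) = 24.17 servings → $10.88.
kale only: max(19/3, 145/43) = 6.333 servings → $7.28.
avocado only: max(19/6, 145/7) = 20.71 servings → $36.25.
carrots + kale with both tight: 3.441 servings and 2.892 servings → $4.87.
carrots + avocado: intersection lies outside the first quadrant.
kale + avocado with both tight: 3.11 servings and 1.612 servings → $6.40.
So the least-cost plan costs $4.87.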